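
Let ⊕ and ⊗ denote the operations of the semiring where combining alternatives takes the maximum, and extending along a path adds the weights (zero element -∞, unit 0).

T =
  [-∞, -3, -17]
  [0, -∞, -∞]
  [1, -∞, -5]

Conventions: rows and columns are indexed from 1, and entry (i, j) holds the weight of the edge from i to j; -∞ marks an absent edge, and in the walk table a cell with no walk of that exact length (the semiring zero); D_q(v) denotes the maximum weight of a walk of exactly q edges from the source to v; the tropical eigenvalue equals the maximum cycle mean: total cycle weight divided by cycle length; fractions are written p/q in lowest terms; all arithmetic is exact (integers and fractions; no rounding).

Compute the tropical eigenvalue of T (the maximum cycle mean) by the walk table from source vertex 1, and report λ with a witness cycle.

q=0: [0, -∞, -∞]
q=1: [-∞, -3, -17]
q=2: [-3, -∞, -22]
q=3: [-21, -6, -20]
Optimal cycle mean attained by: cycle 1->2->1, total (-3) + 0, length 2.
Answer: λ = -3/2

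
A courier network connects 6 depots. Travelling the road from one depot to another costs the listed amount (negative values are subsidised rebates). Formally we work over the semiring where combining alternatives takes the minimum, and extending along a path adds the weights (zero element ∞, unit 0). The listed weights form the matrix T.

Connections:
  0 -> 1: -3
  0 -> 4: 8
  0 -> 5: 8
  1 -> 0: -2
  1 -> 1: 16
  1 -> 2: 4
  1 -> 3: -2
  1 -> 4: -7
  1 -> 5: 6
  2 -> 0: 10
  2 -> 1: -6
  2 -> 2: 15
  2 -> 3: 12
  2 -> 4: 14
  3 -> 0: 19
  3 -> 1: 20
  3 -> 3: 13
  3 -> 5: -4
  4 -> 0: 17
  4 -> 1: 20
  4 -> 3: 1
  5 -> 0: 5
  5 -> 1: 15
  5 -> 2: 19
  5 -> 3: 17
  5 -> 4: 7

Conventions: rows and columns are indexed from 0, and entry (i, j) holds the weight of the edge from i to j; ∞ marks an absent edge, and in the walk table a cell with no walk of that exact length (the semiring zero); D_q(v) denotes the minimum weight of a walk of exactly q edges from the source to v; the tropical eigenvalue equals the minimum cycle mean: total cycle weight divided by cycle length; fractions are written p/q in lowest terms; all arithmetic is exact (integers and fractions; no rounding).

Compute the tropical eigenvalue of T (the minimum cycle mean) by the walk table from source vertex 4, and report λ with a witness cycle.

q=0: [∞, ∞, ∞, ∞, 0, ∞]
q=1: [17, 20, ∞, 1, ∞, ∞]
q=2: [18, 14, 24, 14, 13, -3]
q=3: [2, 12, 16, 12, 4, 10]
q=4: [10, -1, 16, 5, 5, 8]
q=5: [-3, 7, 3, -3, -8, 1]
q=6: [5, -6, 11, -7, 0, -7]
Optimal cycle mean attained by: cycle 0->1->0, total (-3) + (-2), length 2.
Answer: λ = -5/2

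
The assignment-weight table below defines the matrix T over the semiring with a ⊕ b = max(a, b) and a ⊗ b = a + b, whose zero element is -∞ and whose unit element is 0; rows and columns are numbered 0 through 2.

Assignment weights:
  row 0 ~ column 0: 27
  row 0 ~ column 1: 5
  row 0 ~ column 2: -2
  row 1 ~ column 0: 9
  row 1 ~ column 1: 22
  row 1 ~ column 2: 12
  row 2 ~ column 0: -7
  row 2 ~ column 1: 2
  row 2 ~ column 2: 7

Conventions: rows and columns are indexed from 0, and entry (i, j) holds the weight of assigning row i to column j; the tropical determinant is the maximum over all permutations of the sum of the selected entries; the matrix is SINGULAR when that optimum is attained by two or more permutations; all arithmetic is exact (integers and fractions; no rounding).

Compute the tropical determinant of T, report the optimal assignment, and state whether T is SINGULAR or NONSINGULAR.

σ = (0, 1, 2): 27 + 22 + 7 = 56
σ = (0, 2, 1): 27 + 12 + 2 = 41
σ = (1, 0, 2): 5 + 9 + 7 = 21
σ = (1, 2, 0): 5 + 12 + (-7) = 10
σ = (2, 0, 1): (-2) + 9 + 2 = 9
σ = (2, 1, 0): (-2) + 22 + (-7) = 13
Optimal value attained by: σ = (0, 1, 2).
Answer: det⊕(T) = 56; verdict: NONSINGULAR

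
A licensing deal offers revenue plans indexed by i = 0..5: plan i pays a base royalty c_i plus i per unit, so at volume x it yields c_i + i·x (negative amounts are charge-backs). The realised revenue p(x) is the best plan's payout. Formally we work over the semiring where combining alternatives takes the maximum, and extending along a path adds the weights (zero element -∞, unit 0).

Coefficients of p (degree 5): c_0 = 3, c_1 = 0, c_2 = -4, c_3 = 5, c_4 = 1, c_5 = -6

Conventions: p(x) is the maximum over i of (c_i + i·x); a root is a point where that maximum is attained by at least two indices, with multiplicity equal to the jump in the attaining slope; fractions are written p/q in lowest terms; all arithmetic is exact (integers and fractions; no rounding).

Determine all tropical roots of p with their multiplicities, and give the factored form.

hull edge (i=0, c=3) to (i=3, c=5): slope 2/3, span 3
hull edge (i=3, c=5) to (i=4, c=1): slope -4, span 1
hull edge (i=4, c=1) to (i=5, c=-6): slope -7, span 1
Factored form: p(x) = -6 ⊗ (x ⊕ (-2/3)) ⊗ (x ⊕ (-2/3)) ⊗ (x ⊕ (-2/3)) ⊗ (x ⊕ 4) ⊗ (x ⊕ 7)
Answer: roots = -2/3 (mult 3), 4 (mult 1), 7 (mult 1)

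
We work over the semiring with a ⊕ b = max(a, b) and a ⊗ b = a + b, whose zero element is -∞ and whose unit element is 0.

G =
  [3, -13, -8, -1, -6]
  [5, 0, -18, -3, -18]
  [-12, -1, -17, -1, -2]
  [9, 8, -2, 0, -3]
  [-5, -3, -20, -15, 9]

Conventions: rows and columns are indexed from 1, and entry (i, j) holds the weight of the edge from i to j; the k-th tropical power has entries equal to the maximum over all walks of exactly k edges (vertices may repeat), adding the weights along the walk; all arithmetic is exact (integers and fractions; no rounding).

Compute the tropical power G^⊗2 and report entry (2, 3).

G^⊗2:
  [8, 7, -3, 2, 3]
  [8, 5, -3, 4, -1]
  [8, 7, -3, -1, 7]
  [13, 8, 1, 8, 6]
  [4, 6, -11, -6, 18]
Key observation: the optimum is the walk 2->1->3, with weight 5 + (-8) = -3.
Optimal value attained by: walk 2->1->3.
Answer: (G^⊗2)[2][3] = -3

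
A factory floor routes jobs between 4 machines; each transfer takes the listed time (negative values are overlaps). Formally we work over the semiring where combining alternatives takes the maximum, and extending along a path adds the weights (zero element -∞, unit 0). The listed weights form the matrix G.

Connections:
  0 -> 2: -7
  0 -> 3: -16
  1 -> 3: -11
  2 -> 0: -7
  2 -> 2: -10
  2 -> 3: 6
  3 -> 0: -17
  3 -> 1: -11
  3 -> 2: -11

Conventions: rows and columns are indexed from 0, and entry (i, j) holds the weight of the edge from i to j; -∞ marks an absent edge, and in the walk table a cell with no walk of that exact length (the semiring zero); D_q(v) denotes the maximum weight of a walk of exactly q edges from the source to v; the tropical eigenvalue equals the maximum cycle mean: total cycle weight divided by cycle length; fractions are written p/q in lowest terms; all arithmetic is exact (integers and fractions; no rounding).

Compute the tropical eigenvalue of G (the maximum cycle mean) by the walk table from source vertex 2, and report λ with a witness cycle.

q=0: [-∞, -∞, 0, -∞]
q=1: [-7, -∞, -10, 6]
q=2: [-11, -5, -5, -4]
q=3: [-12, -15, -15, 1]
q=4: [-16, -10, -10, -9]
Optimal cycle mean attained by: cycle 2->3->2, total 6 + (-11), length 2.
Answer: λ = -5/2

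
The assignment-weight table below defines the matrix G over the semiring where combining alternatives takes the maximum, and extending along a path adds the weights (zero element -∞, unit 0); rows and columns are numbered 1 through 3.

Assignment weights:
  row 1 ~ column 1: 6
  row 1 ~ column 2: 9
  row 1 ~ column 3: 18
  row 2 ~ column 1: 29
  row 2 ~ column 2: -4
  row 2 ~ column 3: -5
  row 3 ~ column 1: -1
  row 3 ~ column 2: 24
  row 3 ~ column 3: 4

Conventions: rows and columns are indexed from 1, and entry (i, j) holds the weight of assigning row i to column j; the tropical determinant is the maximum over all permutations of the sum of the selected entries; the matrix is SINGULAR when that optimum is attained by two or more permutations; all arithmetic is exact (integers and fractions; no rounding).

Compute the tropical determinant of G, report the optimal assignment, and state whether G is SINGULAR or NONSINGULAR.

σ = (1, 2, 3): 6 + (-4) + 4 = 6
σ = (1, 3, 2): 6 + (-5) + 24 = 25
σ = (2, 1, 3): 9 + 29 + 4 = 42
σ = (2, 3, 1): 9 + (-5) + (-1) = 3
σ = (3, 1, 2): 18 + 29 + 24 = 71
σ = (3, 2, 1): 18 + (-4) + (-1) = 13
Optimal value attained by: σ = (3, 1, 2).
Answer: det⊕(G) = 71; verdict: NONSINGULAR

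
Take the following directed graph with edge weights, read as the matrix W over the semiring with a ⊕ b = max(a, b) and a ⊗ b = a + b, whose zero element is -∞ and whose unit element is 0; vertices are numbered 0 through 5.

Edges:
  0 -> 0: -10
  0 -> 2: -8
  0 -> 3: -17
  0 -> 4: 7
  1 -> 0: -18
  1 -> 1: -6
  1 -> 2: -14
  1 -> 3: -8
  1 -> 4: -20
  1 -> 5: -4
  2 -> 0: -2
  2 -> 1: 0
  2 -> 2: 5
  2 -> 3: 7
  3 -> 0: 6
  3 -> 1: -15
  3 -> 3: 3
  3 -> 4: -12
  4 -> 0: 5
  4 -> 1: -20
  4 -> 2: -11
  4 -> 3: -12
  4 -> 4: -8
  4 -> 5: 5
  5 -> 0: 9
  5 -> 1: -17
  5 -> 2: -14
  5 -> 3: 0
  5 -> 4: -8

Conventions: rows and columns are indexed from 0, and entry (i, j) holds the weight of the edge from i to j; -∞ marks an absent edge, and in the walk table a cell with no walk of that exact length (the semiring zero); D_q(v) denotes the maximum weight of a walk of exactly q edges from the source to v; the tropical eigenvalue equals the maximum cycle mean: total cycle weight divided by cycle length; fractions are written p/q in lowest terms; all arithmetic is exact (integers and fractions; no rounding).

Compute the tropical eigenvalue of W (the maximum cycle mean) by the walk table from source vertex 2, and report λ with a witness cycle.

q=0: [-∞, -∞, 0, -∞, -∞, -∞]
q=1: [-2, 0, 5, 7, -∞, -∞]
q=2: [13, 5, 10, 12, 5, -4]
q=3: [18, 10, 15, 17, 20, 10]
q=4: [25, 15, 20, 22, 25, 25]
q=5: [34, 20, 25, 27, 32, 30]
q=6: [39, 25, 30, 32, 41, 37]
Optimal cycle mean attained by: cycle 0->4->5->0, total 7 + 5 + 9, length 3.
Answer: λ = 7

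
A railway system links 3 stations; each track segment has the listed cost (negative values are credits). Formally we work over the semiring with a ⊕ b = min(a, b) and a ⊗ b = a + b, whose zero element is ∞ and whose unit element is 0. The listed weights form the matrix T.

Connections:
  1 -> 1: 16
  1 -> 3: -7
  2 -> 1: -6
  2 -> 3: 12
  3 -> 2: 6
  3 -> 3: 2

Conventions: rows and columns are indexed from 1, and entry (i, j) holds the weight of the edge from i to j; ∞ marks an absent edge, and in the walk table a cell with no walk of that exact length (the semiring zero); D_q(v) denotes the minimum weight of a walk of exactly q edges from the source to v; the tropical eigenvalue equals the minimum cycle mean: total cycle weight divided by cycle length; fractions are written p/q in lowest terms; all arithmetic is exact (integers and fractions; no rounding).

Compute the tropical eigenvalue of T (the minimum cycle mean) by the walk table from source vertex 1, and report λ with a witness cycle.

q=0: [0, ∞, ∞]
q=1: [16, ∞, -7]
q=2: [32, -1, -5]
q=3: [-7, 1, -3]
Optimal cycle mean attained by: cycle 1->3->2->1, total (-7) + 6 + (-6), length 3.
Answer: λ = -7/3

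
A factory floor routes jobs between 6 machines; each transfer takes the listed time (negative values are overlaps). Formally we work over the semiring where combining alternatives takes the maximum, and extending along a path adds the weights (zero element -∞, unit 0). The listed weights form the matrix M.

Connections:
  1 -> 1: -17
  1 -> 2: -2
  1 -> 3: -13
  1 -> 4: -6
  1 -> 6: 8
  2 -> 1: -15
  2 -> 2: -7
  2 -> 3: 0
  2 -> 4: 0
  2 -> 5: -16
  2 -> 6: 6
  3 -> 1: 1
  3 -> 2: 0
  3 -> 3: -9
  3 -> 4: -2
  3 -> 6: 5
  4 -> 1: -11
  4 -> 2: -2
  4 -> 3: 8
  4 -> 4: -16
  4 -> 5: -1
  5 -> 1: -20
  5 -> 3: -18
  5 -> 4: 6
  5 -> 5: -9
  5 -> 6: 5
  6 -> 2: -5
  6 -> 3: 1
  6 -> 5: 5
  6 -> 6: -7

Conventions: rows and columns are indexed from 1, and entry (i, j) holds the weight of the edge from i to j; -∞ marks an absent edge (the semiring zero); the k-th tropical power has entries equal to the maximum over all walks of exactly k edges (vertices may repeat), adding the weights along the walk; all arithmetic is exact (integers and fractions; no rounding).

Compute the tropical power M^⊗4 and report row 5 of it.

M^⊗2:
  [-12, 3, 9, -2, 13, 4]
  [1, 1, 8, -2, 11, 5]
  [-8, 0, 6, 0, 10, 9]
  [9, 8, -1, 6, -10, 13]
  [-5, 4, 14, -3, 10, -2]
  [2, 1, -5, 11, -2, 10]
M^⊗3:
  [10, 9, 6, 19, 9, 18]
  [9, 8, 6, 17, 10, 16]
  [7, 6, 10, 16, 14, 15]
  [0, 8, 14, 8, 18, 17]
  [15, 14, 5, 16, 3, 19]
  [0, 9, 19, 4, 15, 10]
M^⊗4:
  [8, 17, 27, 15, 23, 18]
  [7, 15, 25, 16, 21, 17]
  [11, 14, 24, 20, 20, 19]
  [15, 14, 18, 24, 22, 23]
  [6, 14, 24, 14, 24, 23]
  [20, 19, 12, 21, 15, 24]
Answer: row 5 of M^⊗4 = [6, 14, 24, 14, 24, 23]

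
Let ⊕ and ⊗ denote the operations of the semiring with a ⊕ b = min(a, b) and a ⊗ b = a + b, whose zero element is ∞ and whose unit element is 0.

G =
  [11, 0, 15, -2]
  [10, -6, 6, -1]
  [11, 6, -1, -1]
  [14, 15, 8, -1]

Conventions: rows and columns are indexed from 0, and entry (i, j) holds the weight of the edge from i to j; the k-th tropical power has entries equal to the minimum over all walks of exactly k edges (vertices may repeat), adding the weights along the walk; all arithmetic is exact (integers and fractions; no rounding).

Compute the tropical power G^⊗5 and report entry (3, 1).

G^⊗2:
  [10, -6, 6, -3]
  [4, -12, 0, -7]
  [10, 0, -2, -2]
  [13, 9, 7, -2]
G^⊗3:
  [4, -12, 0, -7]
  [-2, -18, -6, -13]
  [9, -6, -3, -3]
  [12, 3, 6, -3]
G^⊗4:
  [-2, -18, -6, -13]
  [-8, -24, -12, -19]
  [4, -12, -4, -7]
  [11, -3, 5, -4]
G^⊗5:
  [-8, -24, -12, -19]
  [-14, -30, -18, -25]
  [-2, -18, -6, -13]
  [7, -9, 3, -5]
Key observation: the optimum is the walk 3->1->1->1->1->1, with weight 15 + (-6) + (-6) + (-6) + (-6) = -9.
Optimal value attained by: walk 3->1->1->1->1->1.
Answer: (G^⊗5)[3][1] = -9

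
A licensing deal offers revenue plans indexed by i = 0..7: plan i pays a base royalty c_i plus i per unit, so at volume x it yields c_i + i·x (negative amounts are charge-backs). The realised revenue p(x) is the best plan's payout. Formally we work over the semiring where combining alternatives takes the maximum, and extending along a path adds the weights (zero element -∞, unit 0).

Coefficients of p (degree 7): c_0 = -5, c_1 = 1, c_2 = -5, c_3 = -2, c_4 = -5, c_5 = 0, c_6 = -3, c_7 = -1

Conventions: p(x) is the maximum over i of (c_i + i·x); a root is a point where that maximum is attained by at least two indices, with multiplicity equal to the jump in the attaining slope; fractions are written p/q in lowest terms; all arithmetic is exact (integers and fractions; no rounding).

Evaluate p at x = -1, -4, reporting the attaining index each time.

p(-1) = max(-5+0·(-1)=-5, 1+1·(-1)=0, -5+2·(-1)=-7, -2+3·(-1)=-5, -5+4·(-1)=-9, 0+5·(-1)=-5, -3+6·(-1)=-9, -1+7·(-1)=-8) = 0 (attained by i=1)
p(-4) = max(-5+0·(-4)=-5, 1+1·(-4)=-3, -5+2·(-4)=-13, -2+3·(-4)=-14, -5+4·(-4)=-21, 0+5·(-4)=-20, -3+6·(-4)=-27, -1+7·(-4)=-29) = -3 (attained by i=1)
Answer: p(-1) = 0; p(-4) = -3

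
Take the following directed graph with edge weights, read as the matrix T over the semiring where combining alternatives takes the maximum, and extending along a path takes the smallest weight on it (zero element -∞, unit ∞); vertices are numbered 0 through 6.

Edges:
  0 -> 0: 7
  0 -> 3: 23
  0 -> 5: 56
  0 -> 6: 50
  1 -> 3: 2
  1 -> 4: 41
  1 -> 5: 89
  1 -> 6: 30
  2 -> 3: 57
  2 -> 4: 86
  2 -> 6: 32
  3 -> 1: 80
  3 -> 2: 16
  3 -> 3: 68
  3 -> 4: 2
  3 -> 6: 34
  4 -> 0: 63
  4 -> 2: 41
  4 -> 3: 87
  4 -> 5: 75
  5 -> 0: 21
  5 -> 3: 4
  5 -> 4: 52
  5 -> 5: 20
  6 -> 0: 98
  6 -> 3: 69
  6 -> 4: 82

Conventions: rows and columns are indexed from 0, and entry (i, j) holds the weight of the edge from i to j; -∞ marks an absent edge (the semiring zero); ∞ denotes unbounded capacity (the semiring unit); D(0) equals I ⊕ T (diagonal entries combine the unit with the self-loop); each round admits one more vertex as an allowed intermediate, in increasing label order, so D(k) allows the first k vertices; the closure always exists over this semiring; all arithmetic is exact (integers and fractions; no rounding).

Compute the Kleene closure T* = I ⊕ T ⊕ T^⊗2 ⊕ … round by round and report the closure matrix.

D(0):
  [∞, -∞, -∞, 23, -∞, 56, 50]
  [-∞, ∞, -∞, 2, 41, 89, 30]
  [-∞, -∞, ∞, 57, 86, -∞, 32]
  [-∞, 80, 16, ∞, 2, -∞, 34]
  [63, -∞, 41, 87, ∞, 75, -∞]
  [21, -∞, -∞, 4, 52, ∞, -∞]
  [98, -∞, -∞, 69, 82, -∞, ∞]
D(1):
  [∞, -∞, -∞, 23, -∞, 56, 50]
  [-∞, ∞, -∞, 2, 41, 89, 30]
  [-∞, -∞, ∞, 57, 86, -∞, 32]
  [-∞, 80, 16, ∞, 2, -∞, 34]
  [63, -∞, 41, 87, ∞, 75, 50]
  [21, -∞, -∞, 21, 52, ∞, 21]
  [98, -∞, -∞, 69, 82, 56, ∞]
D(2):
  [∞, -∞, -∞, 23, -∞, 56, 50]
  [-∞, ∞, -∞, 2, 41, 89, 30]
  [-∞, -∞, ∞, 57, 86, -∞, 32]
  [-∞, 80, 16, ∞, 41, 80, 34]
  [63, -∞, 41, 87, ∞, 75, 50]
  [21, -∞, -∞, 21, 52, ∞, 21]
  [98, -∞, -∞, 69, 82, 56, ∞]
D(3):
  [∞, -∞, -∞, 23, -∞, 56, 50]
  [-∞, ∞, -∞, 2, 41, 89, 30]
  [-∞, -∞, ∞, 57, 86, -∞, 32]
  [-∞, 80, 16, ∞, 41, 80, 34]
  [63, -∞, 41, 87, ∞, 75, 50]
  [21, -∞, -∞, 21, 52, ∞, 21]
  [98, -∞, -∞, 69, 82, 56, ∞]
D(4):
  [∞, 23, 16, 23, 23, 56, 50]
  [-∞, ∞, 2, 2, 41, 89, 30]
  [-∞, 57, ∞, 57, 86, 57, 34]
  [-∞, 80, 16, ∞, 41, 80, 34]
  [63, 80, 41, 87, ∞, 80, 50]
  [21, 21, 16, 21, 52, ∞, 21]
  [98, 69, 16, 69, 82, 69, ∞]
D(5):
  [∞, 23, 23, 23, 23, 56, 50]
  [41, ∞, 41, 41, 41, 89, 41]
  [63, 80, ∞, 86, 86, 80, 50]
  [41, 80, 41, ∞, 41, 80, 41]
  [63, 80, 41, 87, ∞, 80, 50]
  [52, 52, 41, 52, 52, ∞, 50]
  [98, 80, 41, 82, 82, 80, ∞]
D(6):
  [∞, 52, 41, 52, 52, 56, 50]
  [52, ∞, 41, 52, 52, 89, 50]
  [63, 80, ∞, 86, 86, 80, 50]
  [52, 80, 41, ∞, 52, 80, 50]
  [63, 80, 41, 87, ∞, 80, 50]
  [52, 52, 41, 52, 52, ∞, 50]
  [98, 80, 41, 82, 82, 80, ∞]
D(7):
  [∞, 52, 41, 52, 52, 56, 50]
  [52, ∞, 41, 52, 52, 89, 50]
  [63, 80, ∞, 86, 86, 80, 50]
  [52, 80, 41, ∞, 52, 80, 50]
  [63, 80, 41, 87, ∞, 80, 50]
  [52, 52, 41, 52, 52, ∞, 50]
  [98, 80, 41, 82, 82, 80, ∞]
Answer: T* = [[∞, 52, 41, 52, 52, 56, 50], [52, ∞, 41, 52, 52, 89, 50], [63, 80, ∞, 86, 86, 80, 50], [52, 80, 41, ∞, 52, 80, 50], [63, 80, 41, 87, ∞, 80, 50], [52, 52, 41, 52, 52, ∞, 50], [98, 80, 41, 82, 82, 80, ∞]]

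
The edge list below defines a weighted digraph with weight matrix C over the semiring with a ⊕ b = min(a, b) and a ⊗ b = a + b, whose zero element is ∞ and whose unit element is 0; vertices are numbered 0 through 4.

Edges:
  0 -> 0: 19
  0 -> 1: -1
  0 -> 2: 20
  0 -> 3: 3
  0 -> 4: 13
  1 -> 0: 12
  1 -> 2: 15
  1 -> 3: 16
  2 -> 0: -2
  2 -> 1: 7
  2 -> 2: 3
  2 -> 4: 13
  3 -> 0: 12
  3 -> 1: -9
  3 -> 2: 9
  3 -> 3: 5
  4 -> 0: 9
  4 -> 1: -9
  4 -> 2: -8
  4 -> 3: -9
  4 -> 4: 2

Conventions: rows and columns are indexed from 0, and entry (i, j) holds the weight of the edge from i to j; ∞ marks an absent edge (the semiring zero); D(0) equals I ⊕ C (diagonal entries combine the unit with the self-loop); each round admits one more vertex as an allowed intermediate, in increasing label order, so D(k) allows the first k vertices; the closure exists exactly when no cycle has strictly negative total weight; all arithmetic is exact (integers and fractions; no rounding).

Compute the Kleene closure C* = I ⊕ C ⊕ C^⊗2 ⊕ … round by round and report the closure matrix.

D(0):
  [0, -1, 20, 3, 13]
  [12, 0, 15, 16, ∞]
  [-2, 7, 0, ∞, 13]
  [12, -9, 9, 0, ∞]
  [9, -9, -8, -9, 0]
D(1):
  [0, -1, 20, 3, 13]
  [12, 0, 15, 15, 25]
  [-2, -3, 0, 1, 11]
  [12, -9, 9, 0, 25]
  [9, -9, -8, -9, 0]
D(2):
  [0, -1, 14, 3, 13]
  [12, 0, 15, 15, 25]
  [-2, -3, 0, 1, 11]
  [3, -9, 6, 0, 16]
  [3, -9, -8, -9, 0]
D(3):
  [0, -1, 14, 3, 13]
  [12, 0, 15, 15, 25]
  [-2, -3, 0, 1, 11]
  [3, -9, 6, 0, 16]
  [-10, -11, -8, -9, 0]
D(4):
  [0, -6, 9, 3, 13]
  [12, 0, 15, 15, 25]
  [-2, -8, 0, 1, 11]
  [3, -9, 6, 0, 16]
  [-10, -18, -8, -9, 0]
D(5):
  [0, -6, 5, 3, 13]
  [12, 0, 15, 15, 25]
  [-2, -8, 0, 1, 11]
  [3, -9, 6, 0, 16]
  [-10, -18, -8, -9, 0]
Answer: C* = [[0, -6, 5, 3, 13], [12, 0, 15, 15, 25], [-2, -8, 0, 1, 11], [3, -9, 6, 0, 16], [-10, -18, -8, -9, 0]]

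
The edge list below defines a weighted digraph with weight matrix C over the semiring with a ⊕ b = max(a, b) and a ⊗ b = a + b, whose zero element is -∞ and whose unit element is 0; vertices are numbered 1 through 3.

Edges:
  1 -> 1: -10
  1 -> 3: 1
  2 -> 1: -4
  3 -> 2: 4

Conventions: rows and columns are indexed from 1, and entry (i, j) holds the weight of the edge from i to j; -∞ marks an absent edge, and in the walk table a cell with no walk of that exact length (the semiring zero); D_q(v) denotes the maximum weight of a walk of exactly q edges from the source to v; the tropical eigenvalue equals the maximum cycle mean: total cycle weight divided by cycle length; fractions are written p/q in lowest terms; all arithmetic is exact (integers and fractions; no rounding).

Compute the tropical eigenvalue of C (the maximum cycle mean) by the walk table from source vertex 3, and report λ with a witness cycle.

q=0: [-∞, -∞, 0]
q=1: [-∞, 4, -∞]
q=2: [0, -∞, -∞]
q=3: [-10, -∞, 1]
Optimal cycle mean attained by: cycle 1->3->2->1, total 1 + 4 + (-4), length 3.
Answer: λ = 1/3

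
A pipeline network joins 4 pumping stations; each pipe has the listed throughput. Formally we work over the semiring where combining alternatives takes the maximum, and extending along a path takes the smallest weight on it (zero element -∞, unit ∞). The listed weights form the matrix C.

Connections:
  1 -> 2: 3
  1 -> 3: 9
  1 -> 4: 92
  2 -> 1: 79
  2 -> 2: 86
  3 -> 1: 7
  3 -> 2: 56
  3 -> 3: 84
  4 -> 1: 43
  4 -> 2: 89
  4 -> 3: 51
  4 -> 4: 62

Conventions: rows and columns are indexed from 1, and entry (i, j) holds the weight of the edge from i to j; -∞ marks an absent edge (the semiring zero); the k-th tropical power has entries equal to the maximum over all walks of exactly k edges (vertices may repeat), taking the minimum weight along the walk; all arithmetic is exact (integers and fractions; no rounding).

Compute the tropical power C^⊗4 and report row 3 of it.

C^⊗2:
  [43, 89, 51, 62]
  [79, 86, 9, 79]
  [56, 56, 84, 7]
  [79, 86, 51, 62]
C^⊗3:
  [79, 86, 51, 62]
  [79, 86, 51, 79]
  [56, 56, 84, 56]
  [79, 86, 51, 79]
C^⊗4:
  [79, 86, 51, 79]
  [79, 86, 51, 79]
  [56, 56, 84, 56]
  [79, 86, 51, 79]
Answer: row 3 of C^⊗4 = [56, 56, 84, 56]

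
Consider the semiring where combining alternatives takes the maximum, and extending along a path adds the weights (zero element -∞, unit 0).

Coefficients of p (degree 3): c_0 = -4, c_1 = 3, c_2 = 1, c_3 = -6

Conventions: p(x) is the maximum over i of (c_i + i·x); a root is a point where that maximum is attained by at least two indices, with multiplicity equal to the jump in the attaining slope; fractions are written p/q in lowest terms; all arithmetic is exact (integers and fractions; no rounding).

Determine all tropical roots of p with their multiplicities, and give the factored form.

hull edge (i=0, c=-4) to (i=1, c=3): slope 7, span 1
hull edge (i=1, c=3) to (i=2, c=1): slope -2, span 1
hull edge (i=2, c=1) to (i=3, c=-6): slope -7, span 1
Factored form: p(x) = -6 ⊗ (x ⊕ (-7)) ⊗ (x ⊕ 2) ⊗ (x ⊕ 7)
Answer: roots = -7 (mult 1), 2 (mult 1), 7 (mult 1)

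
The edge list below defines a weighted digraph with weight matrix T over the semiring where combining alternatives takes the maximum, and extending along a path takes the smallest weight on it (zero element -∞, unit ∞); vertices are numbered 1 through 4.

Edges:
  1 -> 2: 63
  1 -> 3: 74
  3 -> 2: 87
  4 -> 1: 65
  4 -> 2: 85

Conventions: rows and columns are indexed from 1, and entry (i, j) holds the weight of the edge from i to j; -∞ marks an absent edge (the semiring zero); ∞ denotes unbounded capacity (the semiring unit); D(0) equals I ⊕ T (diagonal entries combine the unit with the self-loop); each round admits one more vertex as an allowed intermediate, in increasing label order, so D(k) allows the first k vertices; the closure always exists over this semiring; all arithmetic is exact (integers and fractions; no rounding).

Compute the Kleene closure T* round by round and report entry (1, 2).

D(0):
  [∞, 63, 74, -∞]
  [-∞, ∞, -∞, -∞]
  [-∞, 87, ∞, -∞]
  [65, 85, -∞, ∞]
D(1):
  [∞, 63, 74, -∞]
  [-∞, ∞, -∞, -∞]
  [-∞, 87, ∞, -∞]
  [65, 85, 65, ∞]
D(2):
  [∞, 63, 74, -∞]
  [-∞, ∞, -∞, -∞]
  [-∞, 87, ∞, -∞]
  [65, 85, 65, ∞]
D(3):
  [∞, 74, 74, -∞]
  [-∞, ∞, -∞, -∞]
  [-∞, 87, ∞, -∞]
  [65, 85, 65, ∞]
D(4):
  [∞, 74, 74, -∞]
  [-∞, ∞, -∞, -∞]
  [-∞, 87, ∞, -∞]
  [65, 85, 65, ∞]
Answer: T*[1][2] = 74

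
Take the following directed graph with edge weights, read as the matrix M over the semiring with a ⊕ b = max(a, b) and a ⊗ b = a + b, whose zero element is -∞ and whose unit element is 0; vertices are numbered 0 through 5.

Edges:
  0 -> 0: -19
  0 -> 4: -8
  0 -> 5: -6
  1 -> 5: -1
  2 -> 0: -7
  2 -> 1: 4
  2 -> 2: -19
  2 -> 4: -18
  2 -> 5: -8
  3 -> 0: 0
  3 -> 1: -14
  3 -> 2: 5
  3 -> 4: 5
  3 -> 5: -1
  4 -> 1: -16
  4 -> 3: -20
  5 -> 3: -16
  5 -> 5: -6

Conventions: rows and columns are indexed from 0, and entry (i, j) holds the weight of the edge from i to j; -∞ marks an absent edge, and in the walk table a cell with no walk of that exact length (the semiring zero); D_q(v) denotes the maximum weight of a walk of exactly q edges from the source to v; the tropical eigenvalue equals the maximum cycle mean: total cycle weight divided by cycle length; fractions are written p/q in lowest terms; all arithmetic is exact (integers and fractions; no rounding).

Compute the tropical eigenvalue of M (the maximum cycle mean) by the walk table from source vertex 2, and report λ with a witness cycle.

q=0: [-∞, -∞, 0, -∞, -∞, -∞]
q=1: [-7, 4, -19, -∞, -18, -8]
q=2: [-26, -15, -38, -24, -15, 3]
q=3: [-24, -31, -19, -13, -19, -3]
q=4: [-13, -15, -8, -19, -8, -9]
q=5: [-15, -4, -14, -25, -14, -15]
q=6: [-21, -10, -20, -31, -20, -5]
Optimal cycle mean attained by: cycle 1->5->3->2->1, total (-1) + (-16) + 5 + 4, length 4.
Answer: λ = -2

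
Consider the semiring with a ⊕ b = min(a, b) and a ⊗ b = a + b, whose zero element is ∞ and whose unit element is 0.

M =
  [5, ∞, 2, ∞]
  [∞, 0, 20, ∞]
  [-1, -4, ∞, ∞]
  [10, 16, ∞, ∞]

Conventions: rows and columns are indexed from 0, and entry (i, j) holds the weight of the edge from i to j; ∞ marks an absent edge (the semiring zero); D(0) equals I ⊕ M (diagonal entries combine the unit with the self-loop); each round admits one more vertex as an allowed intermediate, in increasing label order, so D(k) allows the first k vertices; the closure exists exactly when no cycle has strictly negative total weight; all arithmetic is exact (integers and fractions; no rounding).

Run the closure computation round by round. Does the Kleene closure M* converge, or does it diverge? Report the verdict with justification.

D(0):
  [0, ∞, 2, ∞]
  [∞, 0, 20, ∞]
  [-1, -4, 0, ∞]
  [10, 16, ∞, 0]
D(1):
  [0, ∞, 2, ∞]
  [∞, 0, 20, ∞]
  [-1, -4, 0, ∞]
  [10, 16, 12, 0]
D(2):
  [0, ∞, 2, ∞]
  [∞, 0, 20, ∞]
  [-1, -4, 0, ∞]
  [10, 16, 12, 0]
D(3):
  [0, -2, 2, ∞]
  [19, 0, 20, ∞]
  [-1, -4, 0, ∞]
  [10, 8, 12, 0]
D(4):
  [0, -2, 2, ∞]
  [19, 0, 20, ∞]
  [-1, -4, 0, ∞]
  [10, 8, 12, 0]
Key observation: every diagonal entry stays at the unit through all rounds, so no improving cycle exists.
Answer: CONVERGES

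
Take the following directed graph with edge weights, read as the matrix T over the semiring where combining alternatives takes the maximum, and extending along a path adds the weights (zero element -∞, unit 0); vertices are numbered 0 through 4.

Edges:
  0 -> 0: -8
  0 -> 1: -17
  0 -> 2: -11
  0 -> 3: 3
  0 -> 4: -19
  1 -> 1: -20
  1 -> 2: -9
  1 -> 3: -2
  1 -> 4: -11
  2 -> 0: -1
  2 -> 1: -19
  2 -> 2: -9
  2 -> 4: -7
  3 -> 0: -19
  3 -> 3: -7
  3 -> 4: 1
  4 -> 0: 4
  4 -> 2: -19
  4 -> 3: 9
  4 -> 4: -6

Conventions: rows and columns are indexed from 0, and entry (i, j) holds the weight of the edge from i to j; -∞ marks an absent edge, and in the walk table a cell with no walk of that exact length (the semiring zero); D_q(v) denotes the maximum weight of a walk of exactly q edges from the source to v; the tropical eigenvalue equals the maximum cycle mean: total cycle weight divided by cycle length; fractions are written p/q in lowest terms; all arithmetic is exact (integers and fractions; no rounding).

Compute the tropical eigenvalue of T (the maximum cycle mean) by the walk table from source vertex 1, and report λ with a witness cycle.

q=0: [-∞, 0, -∞, -∞, -∞]
q=1: [-∞, -20, -9, -2, -11]
q=2: [-7, -28, -18, -2, -1]
q=3: [3, -24, -18, 8, -1]
q=4: [3, -14, -8, 8, 9]
q=5: [13, -14, -8, 18, 9]
Optimal cycle mean attained by: cycle 3->4->3, total 1 + 9, length 2.
Answer: λ = 5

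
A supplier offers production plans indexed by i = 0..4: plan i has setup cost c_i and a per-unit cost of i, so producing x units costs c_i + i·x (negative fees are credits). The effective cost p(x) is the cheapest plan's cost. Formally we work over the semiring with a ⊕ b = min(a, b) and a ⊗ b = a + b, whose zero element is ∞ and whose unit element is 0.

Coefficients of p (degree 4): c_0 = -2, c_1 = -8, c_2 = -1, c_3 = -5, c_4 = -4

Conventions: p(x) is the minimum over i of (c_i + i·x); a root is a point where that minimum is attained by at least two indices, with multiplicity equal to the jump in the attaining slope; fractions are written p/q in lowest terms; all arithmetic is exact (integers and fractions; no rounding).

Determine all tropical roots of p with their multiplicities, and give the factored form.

hull edge (i=0, c=-2) to (i=1, c=-8): slope -6, span 1
hull edge (i=1, c=-8) to (i=4, c=-4): slope 4/3, span 3
Factored form: p(x) = -4 ⊗ (x ⊕ (-4/3)) ⊗ (x ⊕ (-4/3)) ⊗ (x ⊕ (-4/3)) ⊗ (x ⊕ 6)
Answer: roots = -4/3 (mult 3), 6 (mult 1)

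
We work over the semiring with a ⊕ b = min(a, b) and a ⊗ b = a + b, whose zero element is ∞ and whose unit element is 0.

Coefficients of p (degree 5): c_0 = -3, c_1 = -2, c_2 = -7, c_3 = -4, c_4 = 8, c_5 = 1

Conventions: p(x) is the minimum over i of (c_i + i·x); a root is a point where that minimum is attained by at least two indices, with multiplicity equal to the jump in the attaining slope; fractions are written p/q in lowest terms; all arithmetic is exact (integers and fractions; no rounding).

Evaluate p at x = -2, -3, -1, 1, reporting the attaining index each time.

p(-2) = min(-3+0·(-2)=-3, -2+1·(-2)=-4, -7+2·(-2)=-11, -4+3·(-2)=-10, 8+4·(-2)=0, 1+5·(-2)=-9) = -11 (attained by i=2)
p(-3) = min(-3+0·(-3)=-3, -2+1·(-3)=-5, -7+2·(-3)=-13, -4+3·(-3)=-13, 8+4·(-3)=-4, 1+5·(-3)=-14) = -14 (attained by i=5)
p(-1) = min(-3+0·(-1)=-3, -2+1·(-1)=-3, -7+2·(-1)=-9, -4+3·(-1)=-7, 8+4·(-1)=4, 1+5·(-1)=-4) = -9 (attained by i=2)
p(1) = min(-3+0·1=-3, -2+1·1=-1, -7+2·1=-5, -4+3·1=-1, 8+4·1=12, 1+5·1=6) = -5 (attained by i=2)
Answer: p(-2) = -11; p(-3) = -14; p(-1) = -9; p(1) = -5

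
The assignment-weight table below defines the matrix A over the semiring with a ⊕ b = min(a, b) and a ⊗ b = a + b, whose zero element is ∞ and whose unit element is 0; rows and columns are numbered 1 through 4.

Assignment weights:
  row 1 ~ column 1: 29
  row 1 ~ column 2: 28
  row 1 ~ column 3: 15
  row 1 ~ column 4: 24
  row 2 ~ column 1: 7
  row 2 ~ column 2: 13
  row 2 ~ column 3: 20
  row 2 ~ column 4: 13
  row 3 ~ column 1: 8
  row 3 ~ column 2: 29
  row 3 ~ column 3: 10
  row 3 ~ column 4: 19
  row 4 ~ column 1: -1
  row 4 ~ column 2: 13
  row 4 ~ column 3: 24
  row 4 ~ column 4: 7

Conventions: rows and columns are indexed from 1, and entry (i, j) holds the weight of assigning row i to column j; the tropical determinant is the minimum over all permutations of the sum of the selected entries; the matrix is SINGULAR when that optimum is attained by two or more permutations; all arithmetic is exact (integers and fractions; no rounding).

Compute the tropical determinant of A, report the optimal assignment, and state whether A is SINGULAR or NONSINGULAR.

σ = (1, 2, 3, 4): 29 + 13 + 10 + 7 = 59
σ = (1, 2, 4, 3): 29 + 13 + 19 + 24 = 85
σ = (1, 3, 2, 4): 29 + 20 + 29 + 7 = 85
σ = (1, 3, 4, 2): 29 + 20 + 19 + 13 = 81
σ = (1, 4, 2, 3): 29 + 13 + 29 + 24 = 95
σ = (1, 4, 3, 2): 29 + 13 + 10 + 13 = 65
σ = (2, 1, 3, 4): 28 + 7 + 10 + 7 = 52
σ = (2, 1, 4, 3): 28 + 7 + 19 + 24 = 78
σ = (2, 3, 1, 4): 28 + 20 + 8 + 7 = 63
σ = (2, 3, 4, 1): 28 + 20 + 19 + (-1) = 66
σ = (2, 4, 1, 3): 28 + 13 + 8 + 24 = 73
σ = (2, 4, 3, 1): 28 + 13 + 10 + (-1) = 50
σ = (3, 1, 2, 4): 15 + 7 + 29 + 7 = 58
σ = (3, 1, 4, 2): 15 + 7 + 19 + 13 = 54
σ = (3, 2, 1, 4): 15 + 13 + 8 + 7 = 43
σ = (3, 2, 4, 1): 15 + 13 + 19 + (-1) = 46
σ = (3, 4, 1, 2): 15 + 13 + 8 + 13 = 49
σ = (3, 4, 2, 1): 15 + 13 + 29 + (-1) = 56
σ = (4, 1, 2, 3): 24 + 7 + 29 + 24 = 84
σ = (4, 1, 3, 2): 24 + 7 + 10 + 13 = 54
σ = (4, 2, 1, 3): 24 + 13 + 8 + 24 = 69
σ = (4, 2, 3, 1): 24 + 13 + 10 + (-1) = 46
σ = (4, 3, 1, 2): 24 + 20 + 8 + 13 = 65
σ = (4, 3, 2, 1): 24 + 20 + 29 + (-1) = 72
Optimal value attained by: σ = (3, 2, 1, 4).
Answer: det⊕(A) = 43; verdict: NONSINGULAR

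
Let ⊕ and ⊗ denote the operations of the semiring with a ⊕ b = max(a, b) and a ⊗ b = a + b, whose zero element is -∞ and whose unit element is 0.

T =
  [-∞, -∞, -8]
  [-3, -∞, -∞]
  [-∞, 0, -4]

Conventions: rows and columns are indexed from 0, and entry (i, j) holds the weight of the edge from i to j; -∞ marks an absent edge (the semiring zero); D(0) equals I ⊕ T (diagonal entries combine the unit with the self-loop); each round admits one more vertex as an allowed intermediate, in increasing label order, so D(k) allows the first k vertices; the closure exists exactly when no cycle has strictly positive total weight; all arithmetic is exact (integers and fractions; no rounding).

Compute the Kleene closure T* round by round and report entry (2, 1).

D(0):
  [0, -∞, -8]
  [-3, 0, -∞]
  [-∞, 0, 0]
D(1):
  [0, -∞, -8]
  [-3, 0, -11]
  [-∞, 0, 0]
D(2):
  [0, -∞, -8]
  [-3, 0, -11]
  [-3, 0, 0]
D(3):
  [0, -8, -8]
  [-3, 0, -11]
  [-3, 0, 0]
Answer: T*[2][1] = 0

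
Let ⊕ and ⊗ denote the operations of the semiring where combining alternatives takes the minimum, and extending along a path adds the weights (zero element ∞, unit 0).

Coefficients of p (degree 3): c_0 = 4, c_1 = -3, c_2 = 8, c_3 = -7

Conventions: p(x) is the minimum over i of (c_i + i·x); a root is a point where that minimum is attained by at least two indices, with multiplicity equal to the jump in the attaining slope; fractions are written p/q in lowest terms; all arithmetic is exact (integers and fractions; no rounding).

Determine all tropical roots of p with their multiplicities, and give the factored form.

hull edge (i=0, c=4) to (i=1, c=-3): slope -7, span 1
hull edge (i=1, c=-3) to (i=3, c=-7): slope -2, span 2
Factored form: p(x) = -7 ⊗ (x ⊕ 2) ⊗ (x ⊕ 2) ⊗ (x ⊕ 7)
Answer: roots = 2 (mult 2), 7 (mult 1)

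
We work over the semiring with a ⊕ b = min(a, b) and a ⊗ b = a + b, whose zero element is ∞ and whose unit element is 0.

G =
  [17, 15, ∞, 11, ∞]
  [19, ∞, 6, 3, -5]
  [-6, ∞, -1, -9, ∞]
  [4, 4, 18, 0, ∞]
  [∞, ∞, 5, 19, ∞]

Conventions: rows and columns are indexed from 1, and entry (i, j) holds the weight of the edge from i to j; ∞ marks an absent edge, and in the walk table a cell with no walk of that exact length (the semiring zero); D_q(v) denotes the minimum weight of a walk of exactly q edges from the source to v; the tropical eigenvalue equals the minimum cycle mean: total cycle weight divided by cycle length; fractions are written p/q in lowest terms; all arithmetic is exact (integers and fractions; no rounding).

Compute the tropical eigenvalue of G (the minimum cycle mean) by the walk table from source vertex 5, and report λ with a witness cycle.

q=0: [∞, ∞, ∞, ∞, 0]
q=1: [∞, ∞, 5, 19, ∞]
q=2: [-1, 23, 4, -4, ∞]
q=3: [-2, 0, 3, -5, 18]
q=4: [-3, -1, 2, -6, -5]
q=5: [-4, -2, 0, -7, -6]
Optimal cycle mean attained by: cycle 2->5->3->4->2, total (-5) + 5 + (-9) + 4, length 4.
Answer: λ = -5/4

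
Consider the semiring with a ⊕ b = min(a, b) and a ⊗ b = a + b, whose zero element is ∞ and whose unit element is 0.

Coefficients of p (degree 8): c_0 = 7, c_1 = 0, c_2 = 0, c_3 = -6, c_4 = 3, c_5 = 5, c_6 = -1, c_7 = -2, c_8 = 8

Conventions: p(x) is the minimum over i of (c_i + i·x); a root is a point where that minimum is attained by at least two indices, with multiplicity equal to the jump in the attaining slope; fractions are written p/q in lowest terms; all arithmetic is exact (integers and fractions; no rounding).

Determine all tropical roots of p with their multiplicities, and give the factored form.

hull edge (i=0, c=7) to (i=1, c=0): slope -7, span 1
hull edge (i=1, c=0) to (i=3, c=-6): slope -3, span 2
hull edge (i=3, c=-6) to (i=7, c=-2): slope 1, span 4
hull edge (i=7, c=-2) to (i=8, c=8): slope 10, span 1
Factored form: p(x) = 8 ⊗ (x ⊕ (-10)) ⊗ (x ⊕ (-1)) ⊗ (x ⊕ (-1)) ⊗ (x ⊕ (-1)) ⊗ (x ⊕ (-1)) ⊗ (x ⊕ 3) ⊗ (x ⊕ 3) ⊗ (x ⊕ 7)
Answer: roots = -10 (mult 1), -1 (mult 4), 3 (mult 2), 7 (mult 1)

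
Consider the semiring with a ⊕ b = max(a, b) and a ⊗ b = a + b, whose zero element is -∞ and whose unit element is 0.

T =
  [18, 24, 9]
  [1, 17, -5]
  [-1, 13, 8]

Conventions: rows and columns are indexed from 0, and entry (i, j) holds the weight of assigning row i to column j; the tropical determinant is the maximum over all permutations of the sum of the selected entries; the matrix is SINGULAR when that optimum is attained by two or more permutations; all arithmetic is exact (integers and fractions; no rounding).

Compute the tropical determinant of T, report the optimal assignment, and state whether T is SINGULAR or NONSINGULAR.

σ = (0, 1, 2): 18 + 17 + 8 = 43
σ = (0, 2, 1): 18 + (-5) + 13 = 26
σ = (1, 0, 2): 24 + 1 + 8 = 33
σ = (1, 2, 0): 24 + (-5) + (-1) = 18
σ = (2, 0, 1): 9 + 1 + 13 = 23
σ = (2, 1, 0): 9 + 17 + (-1) = 25
Optimal value attained by: σ = (0, 1, 2).
Answer: det⊕(T) = 43; verdict: NONSINGULAR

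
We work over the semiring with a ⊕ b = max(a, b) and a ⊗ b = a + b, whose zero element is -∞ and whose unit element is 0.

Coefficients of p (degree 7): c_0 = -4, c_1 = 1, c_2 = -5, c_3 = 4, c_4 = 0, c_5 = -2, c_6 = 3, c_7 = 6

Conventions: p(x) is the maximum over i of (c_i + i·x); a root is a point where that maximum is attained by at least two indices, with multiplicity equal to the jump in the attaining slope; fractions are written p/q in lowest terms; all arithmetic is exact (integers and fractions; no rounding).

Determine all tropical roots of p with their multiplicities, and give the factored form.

hull edge (i=0, c=-4) to (i=1, c=1): slope 5, span 1
hull edge (i=1, c=1) to (i=3, c=4): slope 3/2, span 2
hull edge (i=3, c=4) to (i=7, c=6): slope 1/2, span 4
Factored form: p(x) = 6 ⊗ (x ⊕ (-5)) ⊗ (x ⊕ (-3/2)) ⊗ (x ⊕ (-3/2)) ⊗ (x ⊕ (-1/2)) ⊗ (x ⊕ (-1/2)) ⊗ (x ⊕ (-1/2)) ⊗ (x ⊕ (-1/2))
Answer: roots = -5 (mult 1), -3/2 (mult 2), -1/2 (mult 4)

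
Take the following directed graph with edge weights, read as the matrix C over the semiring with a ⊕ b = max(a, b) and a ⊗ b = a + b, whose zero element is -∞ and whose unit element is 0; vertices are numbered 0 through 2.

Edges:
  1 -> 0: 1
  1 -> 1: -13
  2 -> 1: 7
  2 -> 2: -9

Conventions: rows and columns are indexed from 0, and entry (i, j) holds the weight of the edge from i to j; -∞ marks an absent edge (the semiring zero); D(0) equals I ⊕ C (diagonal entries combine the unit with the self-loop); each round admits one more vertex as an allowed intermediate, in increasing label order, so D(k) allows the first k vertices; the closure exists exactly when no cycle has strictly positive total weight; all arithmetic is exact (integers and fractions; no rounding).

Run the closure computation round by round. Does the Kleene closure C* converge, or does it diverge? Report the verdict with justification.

D(0):
  [0, -∞, -∞]
  [1, 0, -∞]
  [-∞, 7, 0]
D(1):
  [0, -∞, -∞]
  [1, 0, -∞]
  [-∞, 7, 0]
D(2):
  [0, -∞, -∞]
  [1, 0, -∞]
  [8, 7, 0]
D(3):
  [0, -∞, -∞]
  [1, 0, -∞]
  [8, 7, 0]
Key observation: every diagonal entry stays at the unit through all rounds, so no improving cycle exists.
Answer: CONVERGES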